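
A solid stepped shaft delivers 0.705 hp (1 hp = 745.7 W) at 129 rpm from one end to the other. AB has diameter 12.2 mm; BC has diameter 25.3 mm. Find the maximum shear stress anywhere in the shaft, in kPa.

109000 kPa

ω = 2π·129/60 = 13.51 rad/s, so T = P/ω = 0.705×745.7 / 13.51 = 38.92 N·m.
Under the same torque, τ_max = 16T/(πd³) is largest where d is smallest — segment AB (d = 12.2 mm).
τ_max = 16·38.92/(π·(0.0122)³) = 1.092×10^8 Pa.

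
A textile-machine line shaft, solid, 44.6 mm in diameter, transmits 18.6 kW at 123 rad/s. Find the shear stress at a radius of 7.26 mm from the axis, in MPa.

2.83 MPa

ω = 123 rad/s, so T = P/ω = 18.6×10³ / 123.0 = 151.2 N·m.
J = πd⁴/32 = π(0.0446)⁴/32 = 3.885×10^-7 m⁴.
Shear stress varies linearly with radius: τ = T·r/J = 151.2 × 0.00726 / 3.885×10^-7 = 2.826×10^6 Pa.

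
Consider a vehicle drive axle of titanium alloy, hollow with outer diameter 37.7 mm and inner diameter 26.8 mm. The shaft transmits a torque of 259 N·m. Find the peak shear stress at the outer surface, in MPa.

33.1 MPa

J = π(d_o⁴ − d_i⁴)/32 = π(0.0377⁴ − 0.0268⁴)/32 = 1.477×10^-7 m⁴.
τ_max = T·r/J = 259.0 × 0.0189 / 1.477×10^-7 = 3.306×10^7 Pa.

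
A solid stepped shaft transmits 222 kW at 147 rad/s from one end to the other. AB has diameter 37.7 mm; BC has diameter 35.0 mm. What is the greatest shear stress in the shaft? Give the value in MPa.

179 MPa

ω = 147 rad/s, so T = P/ω = 222×10³ / 147.0 = 1510 N·m.
Under the same torque, τ_max = 16T/(πd³) is largest where d is smallest — segment BC (d = 35.0 mm).
τ_max = 16·1510/(π·(0.0350)³) = 1.794×10^8 Pa.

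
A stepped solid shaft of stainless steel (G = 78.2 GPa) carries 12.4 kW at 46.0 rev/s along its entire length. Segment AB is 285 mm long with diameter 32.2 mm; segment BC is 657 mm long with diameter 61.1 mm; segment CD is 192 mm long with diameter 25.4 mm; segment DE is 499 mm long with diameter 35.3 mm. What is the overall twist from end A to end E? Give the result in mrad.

6.12 mrad

ω = 2π·46.0 = 289.0 rad/s, so T = P/ω = 12.4×10³ / 289.0 = 42.90 N·m.
J_AB = π(0.0322)⁴/32 = 1.06×10^-7 m⁴; J_BC = π(0.0611)⁴/32 = 1.37×10^-6 m⁴; J_CD = π(0.0254)⁴/32 = 4.09×10^-8 m⁴; J_DE = π(0.0353)⁴/32 = 1.52×10^-7 m⁴.
θ = (T/G)·Σ L_i/J_i = (42.90/78.2×10⁹)·(0.285/1.06×10^-7 + 0.657/1.37×10^-6 + 0.192/4.09×10^-8 + 0.499/1.52×10^-7) = 6.119×10^-3 rad.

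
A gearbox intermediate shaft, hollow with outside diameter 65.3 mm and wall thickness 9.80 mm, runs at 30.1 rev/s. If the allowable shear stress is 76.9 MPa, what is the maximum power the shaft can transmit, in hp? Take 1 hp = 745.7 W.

811 hp

J = π(d_o⁴ − d_i⁴)/32 = π(0.0653⁴ − 0.0457⁴)/32 = 1.357×10^-6 m⁴.
T_max = τ_allow·J/r = 7.69×10^7 × 1.357×10^-6 / 0.0326 = 3196 N·m.
ω = 2π·30.1 = 189.1 rad/s, so P_max = T_max·ω = 6.044×10^5 W.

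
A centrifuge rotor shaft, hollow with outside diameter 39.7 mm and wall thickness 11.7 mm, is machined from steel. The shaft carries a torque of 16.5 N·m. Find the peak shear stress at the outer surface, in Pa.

1.38e6 Pa

J = π(d_o⁴ − d_i⁴)/32 = π(0.0397⁴ − 0.0163⁴)/32 = 2.369×10^-7 m⁴.
τ_max = T·r/J = 16.50 × 0.0199 / 2.369×10^-7 = 1.382×10^6 Pa.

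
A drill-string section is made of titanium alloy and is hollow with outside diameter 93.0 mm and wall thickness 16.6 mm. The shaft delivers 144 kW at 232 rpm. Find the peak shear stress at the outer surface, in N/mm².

ω = 2π·232/60 = 24.29 rad/s, so T = P/ω = 144×10³ / 24.29 = 5927 N·m.
J = π(d_o⁴ − d_i⁴)/32 = π(0.0930⁴ − 0.0598⁴)/32 = 6.089×10^-6 m⁴.
τ_max = T·r/J = 5927 × 0.0465 / 6.089×10^-6 = 4.527×10^7 Pa.

45.3 N/mm²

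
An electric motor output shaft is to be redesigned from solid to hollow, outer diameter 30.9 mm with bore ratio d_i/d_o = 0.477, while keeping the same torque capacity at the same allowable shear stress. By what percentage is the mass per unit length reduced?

Equal τ_max and T ⇒ the solid shaft needs d_s³ = d_o³(1−k⁴), so d_s = 30.9·(1−0.477⁴)^(1/3) = 30.36 mm.
Area ratio A_h/A_s = d_o²(1−k²)/d_s² = (1−k²)/(1−k⁴)^(2/3) = 0.8003.
Mass saving = 1 − 0.8003 = 20.0 %.

20.0 %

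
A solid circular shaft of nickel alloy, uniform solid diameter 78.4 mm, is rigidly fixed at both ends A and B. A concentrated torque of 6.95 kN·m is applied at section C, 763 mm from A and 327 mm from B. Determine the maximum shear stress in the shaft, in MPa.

With uniform GJ and both ends fixed, compatibility θ_AC = θ_CB gives T_A·a = T_B·b, together with T_A + T_B = T₀.
T_A = T₀·b/(a+b) = 6950·327/1090 = 2085 N·m; T_B = 4865 N·m.
τ in each portion: τ_AC = 2.20×10^7 Pa, τ_CB = 5.14×10^7 Pa; maximum is in CB.
τ_max = T_CB·r/J = 4865·0.0392/3.71×10^-6 = 5.142×10^7 Pa.

51.4 MPa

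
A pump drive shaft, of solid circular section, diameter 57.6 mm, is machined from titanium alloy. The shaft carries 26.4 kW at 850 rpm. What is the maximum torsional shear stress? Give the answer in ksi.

1.15 ksi

ω = 2π·850/60 = 89.01 rad/s, so T = P/ω = 26.4×10³ / 89.01 = 296.6 N·m.
J = πd⁴/32 = π(0.0576)⁴/32 = 1.081×10^-6 m⁴.
τ_max = T·r/J = 296.6 × 0.0288 / 1.081×10^-6 = 7.904×10^6 Pa.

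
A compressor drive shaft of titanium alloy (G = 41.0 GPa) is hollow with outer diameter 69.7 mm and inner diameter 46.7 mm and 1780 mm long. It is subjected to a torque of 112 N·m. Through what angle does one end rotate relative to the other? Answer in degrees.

J = π(d_o⁴ − d_i⁴)/32 = π(0.0697⁴ − 0.0467⁴)/32 = 1.850×10^-6 m⁴.
θ = T·L/(G·J) = 112.0 × 1.78 / (41.0×10⁹ × 1.850×10^-6) = 2.628×10^-3 rad.

0.151°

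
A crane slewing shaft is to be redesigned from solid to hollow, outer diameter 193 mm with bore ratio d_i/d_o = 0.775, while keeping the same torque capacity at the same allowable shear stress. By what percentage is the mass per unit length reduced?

46.2 %

Equal τ_max and T ⇒ the solid shaft needs d_s³ = d_o³(1−k⁴), so d_s = 193·(1−0.775⁴)^(1/3) = 166.3 mm.
Area ratio A_h/A_s = d_o²(1−k²)/d_s² = (1−k²)/(1−k⁴)^(2/3) = 0.5382.
Mass saving = 1 − 0.5382 = 46.2 %.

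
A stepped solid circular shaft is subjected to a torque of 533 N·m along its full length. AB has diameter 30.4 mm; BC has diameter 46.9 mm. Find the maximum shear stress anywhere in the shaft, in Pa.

9.66e7 Pa

Under the same torque, τ_max = 16T/(πd³) is largest where d is smallest — segment AB (d = 30.4 mm).
τ_max = 16·533.0/(π·(0.0304)³) = 9.662×10^7 Pa.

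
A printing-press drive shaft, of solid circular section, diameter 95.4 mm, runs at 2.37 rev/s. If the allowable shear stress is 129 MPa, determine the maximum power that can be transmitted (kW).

327 kW

J = πd⁴/32 = π(0.0954)⁴/32 = 8.132×10^-6 m⁴.
T_max = τ_allow·J/r = 1.29×10^8 × 8.132×10^-6 / 0.0477 = 21990 N·m.
ω = 2π·2.37 = 14.89 rad/s, so P_max = T_max·ω = 3.275×10^5 W.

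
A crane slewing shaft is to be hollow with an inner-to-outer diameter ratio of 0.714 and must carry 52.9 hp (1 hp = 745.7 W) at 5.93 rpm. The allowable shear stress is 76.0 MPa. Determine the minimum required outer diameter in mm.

ω = 2π·5.93/60 = 0.6210 rad/s, so T = P/ω = 52.9×745.7 / 0.6210 = 63520 N·m.
For a hollow shaft with d_i/d_o = 0.714: τ_max = 16T/(π d_o³ (1−k⁴)), so d_o = [16T/(π τ_allow (1−k⁴))]^(1/3) = [16·63520/(π·7.60×10^7·0.7401)]^(1/3) = 0.1792 m.

179 mm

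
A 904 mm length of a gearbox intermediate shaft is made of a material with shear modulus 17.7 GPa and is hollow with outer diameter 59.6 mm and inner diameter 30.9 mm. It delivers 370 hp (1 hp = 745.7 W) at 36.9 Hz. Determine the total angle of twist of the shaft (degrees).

ω = 2π·36.9 = 231.8 rad/s, so T = P/ω = 370×745.7 / 231.8 = 1190 N·m.
J = π(d_o⁴ − d_i⁴)/32 = π(0.0596⁴ − 0.0309⁴)/32 = 1.149×10^-6 m⁴.
θ = T·L/(G·J) = 1190 × 0.904 / (17.7×10⁹ × 1.149×10^-6) = 0.05289 rad.

3.03°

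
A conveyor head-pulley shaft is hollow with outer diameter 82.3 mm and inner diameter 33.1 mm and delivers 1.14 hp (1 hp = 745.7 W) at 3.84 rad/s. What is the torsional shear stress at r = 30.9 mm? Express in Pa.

1.56e6 Pa

ω = 3.84 rad/s, so T = P/ω = 1.14×745.7 / 3.840 = 221.4 N·m.
J = π(d_o⁴ − d_i⁴)/32 = π(0.0823⁴ − 0.0331⁴)/32 = 4.386×10^-6 m⁴.
Shear stress varies linearly with radius: τ = T·r/J = 221.4 × 0.0309 / 4.386×10^-6 = 1.560×10^6 Pa.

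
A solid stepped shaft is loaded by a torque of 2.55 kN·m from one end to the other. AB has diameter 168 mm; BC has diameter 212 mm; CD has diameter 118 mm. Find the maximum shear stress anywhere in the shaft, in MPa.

Under the same torque, τ_max = 16T/(πd³) is largest where d is smallest — segment CD (d = 118 mm).
τ_max = 16·2550/(π·(0.118)³) = 7.904×10^6 Pa.

7.90 MPa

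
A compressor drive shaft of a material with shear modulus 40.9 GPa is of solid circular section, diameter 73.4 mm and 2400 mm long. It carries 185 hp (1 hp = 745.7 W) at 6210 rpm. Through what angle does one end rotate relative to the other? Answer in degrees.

ω = 2π·6210/60 = 650.3 rad/s, so T = P/ω = 185×745.7 / 650.3 = 212.1 N·m.
J = πd⁴/32 = π(0.0734)⁴/32 = 2.850×10^-6 m⁴.
θ = T·L/(G·J) = 212.1 × 2.40 / (40.9×10⁹ × 2.850×10^-6) = 4.368×10^-3 rad.

0.250°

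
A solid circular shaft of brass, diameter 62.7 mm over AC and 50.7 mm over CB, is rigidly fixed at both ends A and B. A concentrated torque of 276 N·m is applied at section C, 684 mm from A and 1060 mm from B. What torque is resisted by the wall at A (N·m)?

Compatibility: T_A·a/J_AC = T_B·b/J_CB with T_A + T_B = T₀.
J_AC = 1.52×10^-6 m⁴, J_CB = 6.49×10^-7 m⁴, so T_A = T₀·(J_AC/a)/((J_AC/a)+(J_CB/b)) = 216.3 N·m, T_B = 59.68 N·m.

216 N·m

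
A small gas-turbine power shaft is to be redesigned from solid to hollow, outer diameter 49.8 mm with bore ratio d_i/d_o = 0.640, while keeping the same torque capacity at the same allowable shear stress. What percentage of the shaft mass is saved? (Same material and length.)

Equal τ_max and T ⇒ the solid shaft needs d_s³ = d_o³(1−k⁴), so d_s = 49.8·(1−0.640⁴)^(1/3) = 46.84 mm.
Area ratio A_h/A_s = d_o²(1−k²)/d_s² = (1−k²)/(1−k⁴)^(2/3) = 0.6673.
Mass saving = 1 − 0.6673 = 33.3 %.

33.3 %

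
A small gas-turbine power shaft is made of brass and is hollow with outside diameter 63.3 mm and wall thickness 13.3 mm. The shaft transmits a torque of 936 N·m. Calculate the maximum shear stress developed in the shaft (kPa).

J = π(d_o⁴ − d_i⁴)/32 = π(0.0633⁴ − 0.0367⁴)/32 = 1.398×10^-6 m⁴.
τ_max = T·r/J = 936.0 × 0.0316 / 1.398×10^-6 = 2.119×10^7 Pa.

21200 kPa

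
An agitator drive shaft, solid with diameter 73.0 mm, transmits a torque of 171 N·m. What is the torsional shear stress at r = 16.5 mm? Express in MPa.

J = πd⁴/32 = π(0.0730)⁴/32 = 2.788×10^-6 m⁴.
Shear stress varies linearly with radius: τ = T·r/J = 171.0 × 0.0165 / 2.788×10^-6 = 1.012×10^6 Pa.

1.01 MPa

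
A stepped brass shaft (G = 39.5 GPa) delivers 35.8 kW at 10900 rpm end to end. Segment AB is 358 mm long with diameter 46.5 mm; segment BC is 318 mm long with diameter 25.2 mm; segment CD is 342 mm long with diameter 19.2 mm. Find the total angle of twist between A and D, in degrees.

ω = 2π·10900/60 = 1141 rad/s, so T = P/ω = 35.8×10³ / 1141 = 31.36 N·m.
J_AB = π(0.0465)⁴/32 = 4.59×10^-7 m⁴; J_BC = π(0.0252)⁴/32 = 3.96×10^-8 m⁴; J_CD = π(0.0192)⁴/32 = 1.33×10^-8 m⁴.
θ = (T/G)·Σ L_i/J_i = (31.36/39.5×10⁹)·(0.358/4.59×10^-7 + 0.318/3.96×10^-8 + 0.342/1.33×10^-8) = 0.02735 rad.

1.57°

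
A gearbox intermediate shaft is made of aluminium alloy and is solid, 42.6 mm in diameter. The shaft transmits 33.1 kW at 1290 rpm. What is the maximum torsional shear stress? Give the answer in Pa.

1.61e7 Pa

ω = 2π·1290/60 = 135.1 rad/s, so T = P/ω = 33.1×10³ / 135.1 = 245.0 N·m.
J = πd⁴/32 = π(0.0426)⁴/32 = 3.233×10^-7 m⁴.
τ_max = T·r/J = 245.0 × 0.0213 / 3.233×10^-7 = 1.614×10^7 Pa.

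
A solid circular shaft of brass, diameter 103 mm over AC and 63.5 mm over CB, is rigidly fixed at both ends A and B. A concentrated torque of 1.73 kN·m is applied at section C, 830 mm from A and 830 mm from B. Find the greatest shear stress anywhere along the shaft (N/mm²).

Compatibility: T_A·a/J_AC = T_B·b/J_CB with T_A + T_B = T₀.
J_AC = 1.10×10^-5 m⁴, J_CB = 1.60×10^-6 m⁴, so T_A = T₀·(J_AC/a)/((J_AC/a)+(J_CB/b)) = 1512 N·m, T_B = 218.4 N·m.
τ in each portion: τ_AC = 7.05×10^6 Pa, τ_CB = 4.34×10^6 Pa; maximum is in AC.
τ_max = T_AC·r/J = 1512·0.0515/1.10×10^-5 = 7.045×10^6 Pa.

7.05 N/mm²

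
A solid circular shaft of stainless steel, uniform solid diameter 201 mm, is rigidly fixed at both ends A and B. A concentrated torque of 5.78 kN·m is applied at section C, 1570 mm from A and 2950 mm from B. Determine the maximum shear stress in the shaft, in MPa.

With uniform GJ and both ends fixed, compatibility θ_AC = θ_CB gives T_A·a = T_B·b, together with T_A + T_B = T₀.
T_A = T₀·b/(a+b) = 5780·2950/4520 = 3772 N·m; T_B = 2008 N·m.
τ in each portion: τ_AC = 2.37×10^6 Pa, τ_CB = 1.26×10^6 Pa; maximum is in AC.
τ_max = T_AC·r/J = 3772·0.101/1.60×10^-4 = 2.366×10^6 Pa.

2.37 MPa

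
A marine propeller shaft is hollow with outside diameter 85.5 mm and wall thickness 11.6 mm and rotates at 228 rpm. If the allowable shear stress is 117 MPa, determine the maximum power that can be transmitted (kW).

J = π(d_o⁴ − d_i⁴)/32 = π(0.0855⁴ − 0.0623⁴)/32 = 3.767×10^-6 m⁴.
T_max = τ_allow·J/r = 1.17×10^8 × 3.767×10^-6 / 0.0428 = 10310 N·m.
ω = 2π·228/60 = 23.88 rad/s, so P_max = T_max·ω = 2.462×10^5 W.

246 kW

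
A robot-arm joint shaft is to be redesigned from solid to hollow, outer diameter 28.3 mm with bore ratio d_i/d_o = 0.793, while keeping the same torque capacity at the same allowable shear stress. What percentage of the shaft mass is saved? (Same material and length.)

48.1 %

Equal τ_max and T ⇒ the solid shaft needs d_s³ = d_o³(1−k⁴), so d_s = 28.3·(1−0.793⁴)^(1/3) = 23.93 mm.
Area ratio A_h/A_s = d_o²(1−k²)/d_s² = (1−k²)/(1−k⁴)^(2/3) = 0.5191.
Mass saving = 1 − 0.5191 = 48.1 %.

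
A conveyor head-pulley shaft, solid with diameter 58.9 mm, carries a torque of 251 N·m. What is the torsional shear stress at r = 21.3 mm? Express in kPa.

4520 kPa

J = πd⁴/32 = π(0.0589)⁴/32 = 1.182×10^-6 m⁴.
Shear stress varies linearly with radius: τ = T·r/J = 251.0 × 0.0213 / 1.182×10^-6 = 4.525×10^6 Pa.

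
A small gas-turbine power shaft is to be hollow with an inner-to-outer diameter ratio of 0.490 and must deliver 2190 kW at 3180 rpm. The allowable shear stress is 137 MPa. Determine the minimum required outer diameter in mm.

63.8 mm

ω = 2π·3180/60 = 333.0 rad/s, so T = P/ω = 2190×10³ / 333.0 = 6576 N·m.
For a hollow shaft with d_i/d_o = 0.490: τ_max = 16T/(π d_o³ (1−k⁴)), so d_o = [16T/(π τ_allow (1−k⁴))]^(1/3) = [16·6576/(π·1.37×10^8·0.9424)]^(1/3) = 0.06378 m.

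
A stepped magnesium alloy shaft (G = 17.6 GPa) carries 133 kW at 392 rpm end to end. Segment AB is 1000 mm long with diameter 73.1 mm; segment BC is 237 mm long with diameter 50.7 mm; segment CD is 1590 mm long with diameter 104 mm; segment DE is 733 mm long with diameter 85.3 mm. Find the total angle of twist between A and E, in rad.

ω = 2π·392/60 = 41.05 rad/s, so T = P/ω = 133×10³ / 41.05 = 3240 N·m.
J_AB = π(0.0731)⁴/32 = 2.80×10^-6 m⁴; J_BC = π(0.0507)⁴/32 = 6.49×10^-7 m⁴; J_CD = π(0.104)⁴/32 = 1.15×10^-5 m⁴; J_DE = π(0.0853)⁴/32 = 5.20×10^-6 m⁴.
θ = (T/G)·Σ L_i/J_i = (3240/17.6×10⁹)·(1.00/2.80×10^-6 + 0.237/6.49×10^-7 + 1.59/1.15×10^-5 + 0.733/5.20×10^-6) = 0.1844 rad.

0.184 rad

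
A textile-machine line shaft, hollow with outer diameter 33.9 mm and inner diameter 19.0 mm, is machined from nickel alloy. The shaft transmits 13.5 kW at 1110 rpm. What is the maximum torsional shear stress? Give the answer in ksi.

2.44 ksi

ω = 2π·1110/60 = 116.2 rad/s, so T = P/ω = 13.5×10³ / 116.2 = 116.1 N·m.
J = π(d_o⁴ − d_i⁴)/32 = π(0.0339⁴ − 0.0190⁴)/32 = 1.169×10^-7 m⁴.
τ_max = T·r/J = 116.1 × 0.0169 / 1.169×10^-7 = 1.685×10^7 Pa.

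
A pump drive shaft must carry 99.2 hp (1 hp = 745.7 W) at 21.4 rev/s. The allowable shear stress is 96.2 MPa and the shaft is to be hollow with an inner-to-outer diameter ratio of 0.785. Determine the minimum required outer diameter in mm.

ω = 2π·21.4 = 134.5 rad/s, so T = P/ω = 99.2×745.7 / 134.5 = 550.2 N·m.
For a hollow shaft with d_i/d_o = 0.785: τ_max = 16T/(π d_o³ (1−k⁴)), so d_o = [16T/(π τ_allow (1−k⁴))]^(1/3) = [16·550.2/(π·9.62×10^7·0.6203)]^(1/3) = 0.03608 m.

36.1 mm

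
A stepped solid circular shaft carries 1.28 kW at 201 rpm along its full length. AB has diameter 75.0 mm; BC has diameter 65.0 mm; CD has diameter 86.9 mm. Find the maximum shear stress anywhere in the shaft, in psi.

164 psi

ω = 2π·201/60 = 21.05 rad/s, so T = P/ω = 1.28×10³ / 21.05 = 60.81 N·m.
Under the same torque, τ_max = 16T/(πd³) is largest where d is smallest — segment BC (d = 65.0 mm).
τ_max = 16·60.81/(π·(0.0650)³) = 1.128×10^6 Pa.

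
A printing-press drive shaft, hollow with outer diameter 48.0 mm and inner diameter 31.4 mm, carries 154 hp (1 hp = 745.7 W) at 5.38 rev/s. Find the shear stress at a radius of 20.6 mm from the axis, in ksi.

23.8 ksi

ω = 2π·5.38 = 33.80 rad/s, so T = P/ω = 154×745.7 / 33.80 = 3397 N·m.
J = π(d_o⁴ − d_i⁴)/32 = π(0.0480⁴ − 0.0314⁴)/32 = 4.257×10^-7 m⁴.
Shear stress varies linearly with radius: τ = T·r/J = 3397 × 0.0206 / 4.257×10^-7 = 1.644×10^8 Pa.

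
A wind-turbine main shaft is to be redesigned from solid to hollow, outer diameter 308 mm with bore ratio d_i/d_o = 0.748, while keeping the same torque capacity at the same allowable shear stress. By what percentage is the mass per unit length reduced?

Equal τ_max and T ⇒ the solid shaft needs d_s³ = d_o³(1−k⁴), so d_s = 308·(1−0.748⁴)^(1/3) = 271.8 mm.
Area ratio A_h/A_s = d_o²(1−k²)/d_s² = (1−k²)/(1−k⁴)^(2/3) = 0.5658.
Mass saving = 1 − 0.5658 = 43.4 %.

43.4 %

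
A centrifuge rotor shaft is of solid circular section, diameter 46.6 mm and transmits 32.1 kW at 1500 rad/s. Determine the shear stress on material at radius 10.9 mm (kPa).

504 kPa

ω = 1500 rad/s, so T = P/ω = 32.1×10³ / 1500 = 21.40 N·m.
J = πd⁴/32 = π(0.0466)⁴/32 = 4.630×10^-7 m⁴.
Shear stress varies linearly with radius: τ = T·r/J = 21.40 × 0.0109 / 4.630×10^-7 = 5.038×10^5 Pa.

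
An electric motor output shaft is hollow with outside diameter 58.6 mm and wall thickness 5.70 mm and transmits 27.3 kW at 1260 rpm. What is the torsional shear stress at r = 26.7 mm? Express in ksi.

1.20 ksi

ω = 2π·1260/60 = 131.9 rad/s, so T = P/ω = 27.3×10³ / 131.9 = 206.9 N·m.
J = π(d_o⁴ − d_i⁴)/32 = π(0.0586⁴ − 0.0472⁴)/32 = 6.704×10^-7 m⁴.
Shear stress varies linearly with radius: τ = T·r/J = 206.9 × 0.0267 / 6.704×10^-7 = 8.240×10^6 Pa.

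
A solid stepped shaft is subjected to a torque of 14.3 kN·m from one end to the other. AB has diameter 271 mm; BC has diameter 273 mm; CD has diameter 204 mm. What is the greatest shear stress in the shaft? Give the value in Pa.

8.58e6 Pa

Under the same torque, τ_max = 16T/(πd³) is largest where d is smallest — segment CD (d = 204 mm).
τ_max = 16·14300/(π·(0.204)³) = 8.579×10^6 Pa.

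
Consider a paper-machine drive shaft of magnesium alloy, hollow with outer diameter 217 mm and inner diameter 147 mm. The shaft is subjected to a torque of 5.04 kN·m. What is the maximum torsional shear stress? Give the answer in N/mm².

J = π(d_o⁴ − d_i⁴)/32 = π(0.217⁴ − 0.147⁴)/32 = 1.718×10^-4 m⁴.
τ_max = T·r/J = 5040 × 0.108 / 1.718×10^-4 = 3.182×10^6 Pa.

3.18 N/mm²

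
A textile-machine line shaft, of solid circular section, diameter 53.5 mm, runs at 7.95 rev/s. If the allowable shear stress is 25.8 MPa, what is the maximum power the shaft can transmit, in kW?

38.7 kW

J = πd⁴/32 = π(0.0535)⁴/32 = 8.043×10^-7 m⁴.
T_max = τ_allow·J/r = 2.58×10^7 × 8.043×10^-7 / 0.0267 = 775.7 N·m.
ω = 2π·7.95 = 49.95 rad/s, so P_max = T_max·ω = 3.875×10^4 W.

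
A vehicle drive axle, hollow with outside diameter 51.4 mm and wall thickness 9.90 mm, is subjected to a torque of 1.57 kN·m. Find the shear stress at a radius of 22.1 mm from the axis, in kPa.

59100 kPa

J = π(d_o⁴ − d_i⁴)/32 = π(0.0514⁴ − 0.0316⁴)/32 = 5.874×10^-7 m⁴.
Shear stress varies linearly with radius: τ = T·r/J = 1570 × 0.0221 / 5.874×10^-7 = 5.907×10^7 Pa.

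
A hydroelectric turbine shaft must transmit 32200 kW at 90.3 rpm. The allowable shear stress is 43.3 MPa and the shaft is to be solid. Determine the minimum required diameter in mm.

737 mm

ω = 2π·90.3/60 = 9.456 rad/s, so T = P/ω = 32200×10³ / 9.456 = 3.405e6 N·m.
For a solid shaft τ_max = 16T/(πd³), so d = (16T/(π τ_allow))^(1/3) = (16·3.405e6/(π·4.33×10^7))^(1/3) = 0.7371 m.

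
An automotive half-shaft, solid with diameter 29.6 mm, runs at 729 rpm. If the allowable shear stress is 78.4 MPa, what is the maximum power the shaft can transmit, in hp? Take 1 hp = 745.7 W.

J = πd⁴/32 = π(0.0296)⁴/32 = 7.536×10^-8 m⁴.
T_max = τ_allow·J/r = 7.84×10^7 × 7.536×10^-8 / 0.0148 = 399.2 N·m.
ω = 2π·729/60 = 76.34 rad/s, so P_max = T_max·ω = 3.048×10^4 W.

40.9 hp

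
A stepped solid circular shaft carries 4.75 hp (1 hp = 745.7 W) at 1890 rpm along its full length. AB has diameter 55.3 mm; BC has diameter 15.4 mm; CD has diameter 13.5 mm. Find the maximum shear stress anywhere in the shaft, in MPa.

37.0 MPa

ω = 2π·1890/60 = 197.9 rad/s, so T = P/ω = 4.75×745.7 / 197.9 = 17.90 N·m.
Under the same torque, τ_max = 16T/(πd³) is largest where d is smallest — segment CD (d = 13.5 mm).
τ_max = 16·17.90/(π·(0.0135)³) = 3.705×10^7 Pa.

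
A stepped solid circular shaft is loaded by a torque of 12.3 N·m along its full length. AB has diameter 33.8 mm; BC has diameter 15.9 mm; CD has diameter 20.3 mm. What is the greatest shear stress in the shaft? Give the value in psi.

Under the same torque, τ_max = 16T/(πd³) is largest where d is smallest — segment BC (d = 15.9 mm).
τ_max = 16·12.30/(π·(0.0159)³) = 1.558×10^7 Pa.

2260 psi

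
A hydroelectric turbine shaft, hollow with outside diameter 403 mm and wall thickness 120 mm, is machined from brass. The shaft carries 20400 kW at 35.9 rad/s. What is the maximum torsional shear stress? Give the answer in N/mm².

ω = 35.9 rad/s, so T = P/ω = 20400×10³ / 35.90 = 568200 N·m.
J = π(d_o⁴ − d_i⁴)/32 = π(0.403⁴ − 0.163⁴)/32 = 2.520×10^-3 m⁴.
τ_max = T·r/J = 568200 × 0.202 / 2.520×10^-3 = 4.543×10^7 Pa.

45.4 N/mm²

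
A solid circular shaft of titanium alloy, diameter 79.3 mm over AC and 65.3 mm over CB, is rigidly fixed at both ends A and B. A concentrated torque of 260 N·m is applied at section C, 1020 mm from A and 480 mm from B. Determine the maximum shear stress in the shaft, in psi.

Compatibility: T_A·a/J_AC = T_B·b/J_CB with T_A + T_B = T₀.
J_AC = 3.88×10^-6 m⁴, J_CB = 1.79×10^-6 m⁴, so T_A = T₀·(J_AC/a)/((J_AC/a)+(J_CB/b)) = 131.5 N·m, T_B = 128.5 N·m.
τ in each portion: τ_AC = 1.34×10^6 Pa, τ_CB = 2.35×10^6 Pa; maximum is in CB.
τ_max = T_CB·r/J = 128.5·0.0326/1.79×10^-6 = 2.350×10^6 Pa.

341 psi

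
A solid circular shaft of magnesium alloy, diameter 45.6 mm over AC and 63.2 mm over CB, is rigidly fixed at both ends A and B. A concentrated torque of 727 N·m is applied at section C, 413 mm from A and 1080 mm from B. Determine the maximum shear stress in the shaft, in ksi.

2.35 ksi

Compatibility: T_A·a/J_AC = T_B·b/J_CB with T_A + T_B = T₀.
J_AC = 4.24×10^-7 m⁴, J_CB = 1.57×10^-6 m⁴, so T_A = T₀·(J_AC/a)/((J_AC/a)+(J_CB/b)) = 301.5 N·m, T_B = 425.5 N·m.
τ in each portion: τ_AC = 1.62×10^7 Pa, τ_CB = 8.58×10^6 Pa; maximum is in AC.
τ_max = T_AC·r/J = 301.5·0.0228/4.24×10^-7 = 1.620×10^7 Pa.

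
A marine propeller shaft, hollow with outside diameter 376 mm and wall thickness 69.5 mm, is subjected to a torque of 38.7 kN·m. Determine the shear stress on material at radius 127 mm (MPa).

J = π(d_o⁴ − d_i⁴)/32 = π(0.376⁴ − 0.237⁴)/32 = 1.652×10^-3 m⁴.
Shear stress varies linearly with radius: τ = T·r/J = 38700 × 0.127 / 1.652×10^-3 = 2.974×10^6 Pa.

2.97 MPa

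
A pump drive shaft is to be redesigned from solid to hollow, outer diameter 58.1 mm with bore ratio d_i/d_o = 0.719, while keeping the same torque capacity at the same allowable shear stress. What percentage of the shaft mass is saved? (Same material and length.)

40.6 %

Equal τ_max and T ⇒ the solid shaft needs d_s³ = d_o³(1−k⁴), so d_s = 58.1·(1−0.719⁴)^(1/3) = 52.38 mm.
Area ratio A_h/A_s = d_o²(1−k²)/d_s² = (1−k²)/(1−k⁴)^(2/3) = 0.5943.
Mass saving = 1 − 0.5943 = 40.6 %.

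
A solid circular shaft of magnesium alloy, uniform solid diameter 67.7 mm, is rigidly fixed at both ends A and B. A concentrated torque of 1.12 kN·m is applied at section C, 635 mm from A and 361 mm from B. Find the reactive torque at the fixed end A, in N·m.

406 N·m

With uniform GJ and both ends fixed, compatibility θ_AC = θ_CB gives T_A·a = T_B·b, together with T_A + T_B = T₀.
T_A = T₀·b/(a+b) = 1120·361/996.0 = 405.9 N·m; T_B = 714.1 N·m.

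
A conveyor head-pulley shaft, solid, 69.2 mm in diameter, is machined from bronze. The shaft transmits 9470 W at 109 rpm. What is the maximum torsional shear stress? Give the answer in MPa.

12.8 MPa

ω = 2π·109/60 = 11.41 rad/s, so T = P/ω = 9470 / 11.41 = 829.6 N·m.
J = πd⁴/32 = π(0.0692)⁴/32 = 2.251×10^-6 m⁴.
τ_max = T·r/J = 829.6 × 0.0346 / 2.251×10^-6 = 1.275×10^7 Pa.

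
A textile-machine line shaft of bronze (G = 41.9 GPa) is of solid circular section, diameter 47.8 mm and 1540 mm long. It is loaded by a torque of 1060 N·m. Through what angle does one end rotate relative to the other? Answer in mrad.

76.0 mrad

J = πd⁴/32 = π(0.0478)⁴/32 = 5.125×10^-7 m⁴.
θ = T·L/(G·J) = 1060 × 1.54 / (41.9×10⁹ × 5.125×10^-7) = 0.07602 rad.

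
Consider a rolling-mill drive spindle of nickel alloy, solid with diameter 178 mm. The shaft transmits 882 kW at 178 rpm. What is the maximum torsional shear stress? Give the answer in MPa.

42.7 MPa

ω = 2π·178/60 = 18.64 rad/s, so T = P/ω = 882×10³ / 18.64 = 47320 N·m.
J = πd⁴/32 = π(0.178)⁴/32 = 9.856×10^-5 m⁴.
τ_max = T·r/J = 47320 × 0.0890 / 9.856×10^-5 = 4.273×10^7 Pa.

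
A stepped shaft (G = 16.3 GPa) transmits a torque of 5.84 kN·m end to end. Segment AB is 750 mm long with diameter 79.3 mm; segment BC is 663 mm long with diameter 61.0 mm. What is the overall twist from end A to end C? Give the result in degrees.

14.0°

J_AB = π(0.0793)⁴/32 = 3.88×10^-6 m⁴; J_BC = π(0.0610)⁴/32 = 1.36×10^-6 m⁴.
θ = (T/G)·Σ L_i/J_i = (5840/16.3×10⁹)·(0.750/3.88×10^-6 + 0.663/1.36×10^-6) = 0.2440 rad.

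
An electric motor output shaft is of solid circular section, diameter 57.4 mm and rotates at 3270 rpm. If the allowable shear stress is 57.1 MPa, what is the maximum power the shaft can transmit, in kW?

726 kW

J = πd⁴/32 = π(0.0574)⁴/32 = 1.066×10^-6 m⁴.
T_max = τ_allow·J/r = 5.71×10^7 × 1.066×10^-6 / 0.0287 = 2120 N·m.
ω = 2π·3270/60 = 342.4 rad/s, so P_max = T_max·ω = 7.261×10^5 W.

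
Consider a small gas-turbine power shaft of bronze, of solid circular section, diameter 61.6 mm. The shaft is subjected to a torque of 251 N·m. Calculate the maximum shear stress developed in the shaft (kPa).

5470 kPa

J = πd⁴/32 = π(0.0616)⁴/32 = 1.414×10^-6 m⁴.
τ_max = T·r/J = 251.0 × 0.0308 / 1.414×10^-6 = 5.469×10^6 Pa.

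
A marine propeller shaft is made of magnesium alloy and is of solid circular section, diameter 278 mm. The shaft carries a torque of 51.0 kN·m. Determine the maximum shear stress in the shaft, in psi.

J = πd⁴/32 = π(0.278)⁴/32 = 5.864×10^-4 m⁴.
τ_max = T·r/J = 51000 × 0.139 / 5.864×10^-4 = 1.209×10^7 Pa.

1750 psi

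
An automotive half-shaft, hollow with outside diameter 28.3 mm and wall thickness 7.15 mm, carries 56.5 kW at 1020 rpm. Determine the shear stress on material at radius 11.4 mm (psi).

14800 psi

ω = 2π·1020/60 = 106.8 rad/s, so T = P/ω = 56.5×10³ / 106.8 = 529.0 N·m.
J = π(d_o⁴ − d_i⁴)/32 = π(0.0283⁴ − 0.0140⁴)/32 = 5.920×10^-8 m⁴.
Shear stress varies linearly with radius: τ = T·r/J = 529.0 × 0.0114 / 5.920×10^-8 = 1.019×10^8 Pa.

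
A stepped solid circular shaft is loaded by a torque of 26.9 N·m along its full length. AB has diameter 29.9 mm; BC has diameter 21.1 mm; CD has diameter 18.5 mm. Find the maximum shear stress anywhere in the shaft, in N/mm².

Under the same torque, τ_max = 16T/(πd³) is largest where d is smallest — segment CD (d = 18.5 mm).
τ_max = 16·26.90/(π·(0.0185)³) = 2.164×10^7 Pa.

21.6 N/mm²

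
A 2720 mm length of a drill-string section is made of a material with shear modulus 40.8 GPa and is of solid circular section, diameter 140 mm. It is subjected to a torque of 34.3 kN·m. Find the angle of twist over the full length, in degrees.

3.47°

J = πd⁴/32 = π(0.140)⁴/32 = 3.771×10^-5 m⁴.
θ = T·L/(G·J) = 34300 × 2.72 / (40.8×10⁹ × 3.771×10^-5) = 0.06063 rad.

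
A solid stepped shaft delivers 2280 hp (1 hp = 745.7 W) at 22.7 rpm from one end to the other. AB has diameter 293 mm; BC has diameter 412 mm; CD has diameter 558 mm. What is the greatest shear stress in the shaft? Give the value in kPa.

ω = 2π·22.7/60 = 2.377 rad/s, so T = P/ω = 2280×745.7 / 2.377 = 715200 N·m.
Under the same torque, τ_max = 16T/(πd³) is largest where d is smallest — segment AB (d = 293 mm).
τ_max = 16·715200/(π·(0.293)³) = 1.448×10^8 Pa.

145000 kPa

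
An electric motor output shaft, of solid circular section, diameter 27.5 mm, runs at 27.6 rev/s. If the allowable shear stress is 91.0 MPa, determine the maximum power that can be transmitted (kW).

64.4 kW

J = πd⁴/32 = π(0.0275)⁴/32 = 5.615×10^-8 m⁴.
T_max = τ_allow·J/r = 9.10×10^7 × 5.615×10^-8 / 0.0138 = 371.6 N·m.
ω = 2π·27.6 = 173.4 rad/s, so P_max = T_max·ω = 6.444×10^4 W.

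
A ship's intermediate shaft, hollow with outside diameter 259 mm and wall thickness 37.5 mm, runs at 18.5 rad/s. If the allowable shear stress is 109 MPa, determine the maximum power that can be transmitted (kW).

J = π(d_o⁴ − d_i⁴)/32 = π(0.259⁴ − 0.184⁴)/32 = 3.292×10^-4 m⁴.
T_max = τ_allow·J/r = 1.09×10^8 × 3.292×10^-4 / 0.130 = 277100 N·m.
ω = 18.5 rad/s, so P_max = T_max·ω = 5.127×10^6 W.

5130 kW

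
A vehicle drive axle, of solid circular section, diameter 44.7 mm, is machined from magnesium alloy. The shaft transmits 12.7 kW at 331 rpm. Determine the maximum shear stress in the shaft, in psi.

3030 psi

ω = 2π·331/60 = 34.66 rad/s, so T = P/ω = 12.7×10³ / 34.66 = 366.4 N·m.
J = πd⁴/32 = π(0.0447)⁴/32 = 3.919×10^-7 m⁴.
τ_max = T·r/J = 366.4 × 0.0224 / 3.919×10^-7 = 2.089×10^7 Pa.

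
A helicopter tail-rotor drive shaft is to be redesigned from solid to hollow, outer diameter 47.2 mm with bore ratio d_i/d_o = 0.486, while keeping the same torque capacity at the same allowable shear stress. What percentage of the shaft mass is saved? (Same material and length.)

20.6 %

Equal τ_max and T ⇒ the solid shaft needs d_s³ = d_o³(1−k⁴), so d_s = 47.2·(1−0.486⁴)^(1/3) = 46.31 mm.
Area ratio A_h/A_s = d_o²(1−k²)/d_s² = (1−k²)/(1−k⁴)^(2/3) = 0.7936.
Mass saving = 1 − 0.7936 = 20.6 %.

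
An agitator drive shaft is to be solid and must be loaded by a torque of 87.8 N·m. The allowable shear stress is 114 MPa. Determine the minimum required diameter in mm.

For a solid shaft τ_max = 16T/(πd³), so d = (16T/(π τ_allow))^(1/3) = (16·87.80/(π·1.14×10^8))^(1/3) = 0.01577 m.

15.8 mm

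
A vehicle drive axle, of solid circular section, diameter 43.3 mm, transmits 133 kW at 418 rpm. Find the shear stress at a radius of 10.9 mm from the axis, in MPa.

96.0 MPa

ω = 2π·418/60 = 43.77 rad/s, so T = P/ω = 133×10³ / 43.77 = 3038 N·m.
J = πd⁴/32 = π(0.0433)⁴/32 = 3.451×10^-7 m⁴.
Shear stress varies linearly with radius: τ = T·r/J = 3038 × 0.0109 / 3.451×10^-7 = 9.597×10^7 Pa.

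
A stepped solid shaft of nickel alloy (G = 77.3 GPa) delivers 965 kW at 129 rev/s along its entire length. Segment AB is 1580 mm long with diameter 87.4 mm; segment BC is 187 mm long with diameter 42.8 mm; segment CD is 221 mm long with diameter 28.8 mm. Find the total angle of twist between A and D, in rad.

ω = 2π·129 = 810.5 rad/s, so T = P/ω = 965×10³ / 810.5 = 1191 N·m.
J_AB = π(0.0874)⁴/32 = 5.73×10^-6 m⁴; J_BC = π(0.0428)⁴/32 = 3.29×10^-7 m⁴; J_CD = π(0.0288)⁴/32 = 6.75×10^-8 m⁴.
θ = (T/G)·Σ L_i/J_i = (1191/77.3×10⁹)·(1.58/5.73×10^-6 + 0.187/3.29×10^-7 + 0.221/6.75×10^-8) = 0.06339 rad.

0.0634 rad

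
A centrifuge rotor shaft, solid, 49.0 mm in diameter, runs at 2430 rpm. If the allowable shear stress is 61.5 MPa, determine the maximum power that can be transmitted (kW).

362 kW

J = πd⁴/32 = π(0.0490)⁴/32 = 5.660×10^-7 m⁴.
T_max = τ_allow·J/r = 6.15×10^7 × 5.660×10^-7 / 0.0245 = 1421 N·m.
ω = 2π·2430/60 = 254.5 rad/s, so P_max = T_max·ω = 3.615×10^5 W.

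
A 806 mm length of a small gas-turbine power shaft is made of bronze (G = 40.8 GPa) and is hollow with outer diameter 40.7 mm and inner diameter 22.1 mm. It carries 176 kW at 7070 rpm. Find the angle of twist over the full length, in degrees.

1.09°

ω = 2π·7070/60 = 740.4 rad/s, so T = P/ω = 176×10³ / 740.4 = 237.7 N·m.
J = π(d_o⁴ − d_i⁴)/32 = π(0.0407⁴ − 0.0221⁴)/32 = 2.460×10^-7 m⁴.
θ = T·L/(G·J) = 237.7 × 0.806 / (40.8×10⁹ × 2.460×10^-7) = 0.01909 rad.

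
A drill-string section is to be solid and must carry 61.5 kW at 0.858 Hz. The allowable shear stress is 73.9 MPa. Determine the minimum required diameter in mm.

ω = 2π·0.858 = 5.391 rad/s, so T = P/ω = 61.5×10³ / 5.391 = 11410 N·m.
For a solid shaft τ_max = 16T/(πd³), so d = (16T/(π τ_allow))^(1/3) = (16·11410/(π·7.39×10^7))^(1/3) = 0.09229 m.

92.3 mm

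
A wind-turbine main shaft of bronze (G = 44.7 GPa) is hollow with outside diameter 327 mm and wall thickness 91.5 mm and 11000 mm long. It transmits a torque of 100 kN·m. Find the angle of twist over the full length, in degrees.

1.31°

J = π(d_o⁴ − d_i⁴)/32 = π(0.327⁴ − 0.144⁴)/32 = 1.080×10^-3 m⁴.
θ = T·L/(G·J) = 100000 × 11.0 / (44.7×10⁹ × 1.080×10^-3) = 0.02278 rad.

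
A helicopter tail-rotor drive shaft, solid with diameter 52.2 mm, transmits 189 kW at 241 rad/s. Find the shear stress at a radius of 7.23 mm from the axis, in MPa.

ω = 241 rad/s, so T = P/ω = 189×10³ / 241.0 = 784.2 N·m.
J = πd⁴/32 = π(0.0522)⁴/32 = 7.289×10^-7 m⁴.
Shear stress varies linearly with radius: τ = T·r/J = 784.2 × 0.00723 / 7.289×10^-7 = 7.779×10^6 Pa.

7.78 MPa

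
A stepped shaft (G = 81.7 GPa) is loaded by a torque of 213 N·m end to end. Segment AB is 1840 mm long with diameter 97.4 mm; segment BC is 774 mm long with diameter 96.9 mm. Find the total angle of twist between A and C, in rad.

7.76e-4 rad

J_AB = π(0.0974)⁴/32 = 8.84×10^-6 m⁴; J_BC = π(0.0969)⁴/32 = 8.66×10^-6 m⁴.
θ = (T/G)·Σ L_i/J_i = (213.0/81.7×10⁹)·(1.84/8.84×10^-6 + 0.774/8.66×10^-6) = 7.761×10^-4 rad.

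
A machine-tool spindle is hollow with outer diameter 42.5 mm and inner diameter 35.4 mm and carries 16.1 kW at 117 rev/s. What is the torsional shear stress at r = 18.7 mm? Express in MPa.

ω = 2π·117 = 735.1 rad/s, so T = P/ω = 16.1×10³ / 735.1 = 21.90 N·m.
J = π(d_o⁴ − d_i⁴)/32 = π(0.0425⁴ − 0.0354⁴)/32 = 1.661×10^-7 m⁴.
Shear stress varies linearly with radius: τ = T·r/J = 21.90 × 0.0187 / 1.661×10^-7 = 2.465×10^6 Pa.

2.47 MPa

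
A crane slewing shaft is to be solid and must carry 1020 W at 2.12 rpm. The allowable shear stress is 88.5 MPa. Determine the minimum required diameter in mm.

64.2 mm

ω = 2π·2.12/60 = 0.2220 rad/s, so T = P/ω = 1020 / 0.2220 = 4594 N·m.
For a solid shaft τ_max = 16T/(πd³), so d = (16T/(π τ_allow))^(1/3) = (16·4594/(π·8.85×10^7))^(1/3) = 0.06418 m.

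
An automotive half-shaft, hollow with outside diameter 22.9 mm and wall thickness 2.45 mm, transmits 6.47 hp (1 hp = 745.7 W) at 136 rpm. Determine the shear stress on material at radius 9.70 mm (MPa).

ω = 2π·136/60 = 14.24 rad/s, so T = P/ω = 6.47×745.7 / 14.24 = 338.8 N·m.
J = π(d_o⁴ − d_i⁴)/32 = π(0.0229⁴ − 0.0180⁴)/32 = 1.669×10^-8 m⁴.
Shear stress varies linearly with radius: τ = T·r/J = 338.8 × 0.00970 / 1.669×10^-8 = 1.969×10^8 Pa.

197 MPa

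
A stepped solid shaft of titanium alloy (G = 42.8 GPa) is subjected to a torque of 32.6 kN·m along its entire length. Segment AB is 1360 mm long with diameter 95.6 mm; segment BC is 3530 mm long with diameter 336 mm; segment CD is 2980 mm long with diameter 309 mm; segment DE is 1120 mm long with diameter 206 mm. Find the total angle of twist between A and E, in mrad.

136 mrad

J_AB = π(0.0956)⁴/32 = 8.20×10^-6 m⁴; J_BC = π(0.336)⁴/32 = 1.25×10^-3 m⁴; J_CD = π(0.309)⁴/32 = 8.95×10^-4 m⁴; J_DE = π(0.206)⁴/32 = 1.77×10^-4 m⁴.
θ = (T/G)·Σ L_i/J_i = (32600/42.8×10⁹)·(1.36/8.20×10^-6 + 3.53/1.25×10^-3 + 2.98/8.95×10^-4 + 1.12/1.77×10^-4) = 0.1358 rad.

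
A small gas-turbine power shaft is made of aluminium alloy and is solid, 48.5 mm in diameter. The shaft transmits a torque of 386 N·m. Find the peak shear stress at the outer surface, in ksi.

2.50 ksi

J = πd⁴/32 = π(0.0485)⁴/32 = 5.432×10^-7 m⁴.
τ_max = T·r/J = 386.0 × 0.0243 / 5.432×10^-7 = 1.723×10^7 Pa.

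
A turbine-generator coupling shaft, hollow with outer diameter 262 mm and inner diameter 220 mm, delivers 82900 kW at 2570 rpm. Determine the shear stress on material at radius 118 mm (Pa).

1.56e8 Pa

ω = 2π·2570/60 = 269.1 rad/s, so T = P/ω = 82900×10³ / 269.1 = 308000 N·m.
J = π(d_o⁴ − d_i⁴)/32 = π(0.262⁴ − 0.220⁴)/32 = 2.326×10^-4 m⁴.
Shear stress varies linearly with radius: τ = T·r/J = 308000 × 0.118 / 2.326×10^-4 = 1.563×10^8 Pa.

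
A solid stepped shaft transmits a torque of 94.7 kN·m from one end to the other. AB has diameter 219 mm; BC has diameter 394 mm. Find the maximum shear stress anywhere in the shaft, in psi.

Under the same torque, τ_max = 16T/(πd³) is largest where d is smallest — segment AB (d = 219 mm).
τ_max = 16·94700/(π·(0.219)³) = 4.592×10^7 Pa.

6660 psi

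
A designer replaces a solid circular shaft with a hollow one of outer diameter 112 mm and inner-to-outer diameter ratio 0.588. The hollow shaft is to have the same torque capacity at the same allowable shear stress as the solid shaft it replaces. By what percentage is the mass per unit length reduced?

28.8 %

Equal τ_max and T ⇒ the solid shaft needs d_s³ = d_o³(1−k⁴), so d_s = 112·(1−0.588⁴)^(1/3) = 107.3 mm.
Area ratio A_h/A_s = d_o²(1−k²)/d_s² = (1−k²)/(1−k⁴)^(2/3) = 0.7122.
Mass saving = 1 − 0.7122 = 28.8 %.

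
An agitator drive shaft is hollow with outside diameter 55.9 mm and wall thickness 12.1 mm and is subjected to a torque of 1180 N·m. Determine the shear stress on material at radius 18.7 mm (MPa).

25.7 MPa

J = π(d_o⁴ − d_i⁴)/32 = π(0.0559⁴ − 0.0317⁴)/32 = 8.595×10^-7 m⁴.
Shear stress varies linearly with radius: τ = T·r/J = 1180 × 0.0187 / 8.595×10^-7 = 2.567×10^7 Pa.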